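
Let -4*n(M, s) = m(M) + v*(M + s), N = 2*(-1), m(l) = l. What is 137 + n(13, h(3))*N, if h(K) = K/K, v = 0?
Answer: 287/2 ≈ 143.50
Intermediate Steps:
h(K) = 1
N = -2
n(M, s) = -M/4 (n(M, s) = -(M + 0*(M + s))/4 = -(M + 0)/4 = -M/4)
137 + n(13, h(3))*N = 137 - 1/4*13*(-2) = 137 - 13/4*(-2) = 137 + 13/2 = 287/2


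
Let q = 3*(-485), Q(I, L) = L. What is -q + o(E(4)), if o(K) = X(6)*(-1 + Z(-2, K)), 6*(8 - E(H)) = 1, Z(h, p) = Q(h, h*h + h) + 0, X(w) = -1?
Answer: 1454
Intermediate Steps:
Z(h, p) = h + h² (Z(h, p) = (h*h + h) + 0 = (h² + h) + 0 = (h + h²) + 0 = h + h²)
E(H) = 47/6 (E(H) = 8 - ⅙*1 = 8 - ⅙ = 47/6)
q = -1455
o(K) = -1 (o(K) = -(-1 - 2*(1 - 2)) = -(-1 - 2*(-1)) = -(-1 + 2) = -1*1 = -1)
-q + o(E(4)) = -1*(-1455) - 1 = 1455 - 1 = 1454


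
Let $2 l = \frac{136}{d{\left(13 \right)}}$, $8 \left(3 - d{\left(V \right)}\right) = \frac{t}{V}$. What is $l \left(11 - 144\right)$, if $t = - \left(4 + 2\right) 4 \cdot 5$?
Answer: $- \frac{58786}{27} \approx -2177.3$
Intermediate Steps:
$t = -120$ ($t = - 6 \cdot 4 \cdot 5 = \left(-1\right) 24 \cdot 5 = \left(-24\right) 5 = -120$)
$d{\left(V \right)} = 3 + \frac{15}{V}$ ($d{\left(V \right)} = 3 - \frac{\left(-120\right) \frac{1}{V}}{8} = 3 + \frac{15}{V}$)
$l = \frac{442}{27}$ ($l = \frac{136 \frac{1}{3 + \frac{15}{13}}}{2} = \frac{136 \frac{1}{\frac{54}{13}}}{2} = \frac{136 \cdot \frac{13}{54}}{2} = \frac{1}{2} \cdot \frac{884}{27} = \frac{442}{27} \approx 16.37$)
$l \left(11 - 144\right) = \frac{442 \left(11 - 144\right)}{27} = \frac{442}{27} \left(-133\right) = - \frac{58786}{27}$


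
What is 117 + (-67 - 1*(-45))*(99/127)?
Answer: 12681/127 ≈ 99.850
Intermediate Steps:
117 + (-67 - 1*(-45))*(99/127) = 117 + (-67 + 45)*(99*(1/127)) = 117 - 22*99/127 = 117 - 2178/127 = 12681/127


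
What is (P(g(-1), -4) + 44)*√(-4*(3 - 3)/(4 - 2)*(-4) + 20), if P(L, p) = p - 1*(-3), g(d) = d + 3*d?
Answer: 86*√5 ≈ 192.30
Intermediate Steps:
g(d) = 4*d
P(L, p) = 3 + p (P(L, p) = p + 3 = 3 + p)
(P(g(-1), -4) + 44)*√(-4*(3 - 3)/(4 - 2)*(-4) + 20) = ((3 - 4) + 44)*√(-4*(3 - 3)/(4 - 2)*(-4) + 20) = (-1 + 44)*√(-0/2*(-4) + 20) = 43*√(-0/2*(-4) + 20) = 43*√(-4*0*(-4) + 20) = 43*√(0*(-4) + 20) = 43*√(0 + 20) = 43*√20 = 43*(2*√5) = 86*√5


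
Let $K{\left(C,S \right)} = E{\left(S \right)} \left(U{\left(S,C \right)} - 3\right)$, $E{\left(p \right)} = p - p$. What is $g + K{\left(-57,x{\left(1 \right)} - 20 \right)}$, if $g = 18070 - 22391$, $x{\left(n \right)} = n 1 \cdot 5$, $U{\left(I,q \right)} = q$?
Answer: $-4321$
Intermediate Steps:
$x{\left(n \right)} = 5 n$ ($x{\left(n \right)} = n 5 = 5 n$)
$E{\left(p \right)} = 0$
$K{\left(C,S \right)} = 0$ ($K{\left(C,S \right)} = 0 \left(C - 3\right) = 0 \left(-3 + C\right) = 0$)
$g = -4321$ ($g = 18070 - 22391 = -4321$)
$g + K{\left(-57,x{\left(1 \right)} - 20 \right)} = -4321 + 0 = -4321$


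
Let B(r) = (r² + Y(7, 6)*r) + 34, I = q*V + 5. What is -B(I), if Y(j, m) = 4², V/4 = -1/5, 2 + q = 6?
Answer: -1651/25 ≈ -66.040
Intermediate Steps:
q = 4 (q = -2 + 6 = 4)
V = -⅘ (V = 4*(-1/5) = 4*(-1*⅕) = 4*(-⅕) = -⅘ ≈ -0.80000)
Y(j, m) = 16
I = 9/5 (I = 4*(-⅘) + 5 = -16/5 + 5 = 9/5 ≈ 1.8000)
B(r) = 34 + r² + 16*r (B(r) = (r² + 16*r) + 34 = 34 + r² + 16*r)
-B(I) = -(34 + (9/5)² + 16*(9/5)) = -(34 + 81/25 + 144/5) = -1*1651/25 = -1651/25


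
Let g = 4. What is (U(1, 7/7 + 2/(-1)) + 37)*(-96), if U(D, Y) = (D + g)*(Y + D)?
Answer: -3552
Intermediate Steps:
U(D, Y) = (4 + D)*(D + Y) (U(D, Y) = (D + 4)*(Y + D) = (4 + D)*(D + Y))
(U(1, 7/7 + 2/(-1)) + 37)*(-96) = ((1² + 4*1 + 4*(7/7 + 2/(-1)) + 1*(7/7 + 2/(-1))) + 37)*(-96) = ((1 + 4 + 4*(7*(⅐) + 2*(-1)) + 1*(7*(⅐) + 2*(-1))) + 37)*(-96) = ((1 + 4 + 4*(1 - 2) + 1*(1 - 2)) + 37)*(-96) = ((1 + 4 + 4*(-1) + 1*(-1)) + 37)*(-96) = ((1 + 4 - 4 - 1) + 37)*(-96) = (0 + 37)*(-96) = 37*(-96) = -3552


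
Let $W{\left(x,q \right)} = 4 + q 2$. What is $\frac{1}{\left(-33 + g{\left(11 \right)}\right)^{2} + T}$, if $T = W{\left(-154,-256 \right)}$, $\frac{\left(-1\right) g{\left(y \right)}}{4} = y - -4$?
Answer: $\frac{1}{8141} \approx 0.00012283$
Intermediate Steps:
$g{\left(y \right)} = -16 - 4 y$ ($g{\left(y \right)} = - 4 \left(y - -4\right) = - 4 \left(y + 4\right) = - 4 \left(4 + y\right) = -16 - 4 y$)
$W{\left(x,q \right)} = 4 + 2 q$
$T = -508$ ($T = 4 + 2 \left(-256\right) = 4 - 512 = -508$)
$\frac{1}{\left(-33 + g{\left(11 \right)}\right)^{2} + T} = \frac{1}{\left(-33 - 60\right)^{2} - 508} = \frac{1}{\left(-93\right)^{2} - 508} = \frac{1}{8649 - 508} = \frac{1}{8141}$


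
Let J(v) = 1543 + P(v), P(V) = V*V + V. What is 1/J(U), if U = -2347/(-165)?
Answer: 27225/47903839 ≈ 0.00056833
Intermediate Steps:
P(V) = V + V**2 (P(V) = V**2 + V = V + V**2)
U = 2347/165 (U = -2347*(-1/165) = 2347/165 ≈ 14.224)
J(v) = 1543 + v*(1 + v)
1/J(U) = 1/(1543 + 2347*(1 + 2347/165)/165) = 1/(1543 + (2347/165)*(2512/165)) = 1/(1543 + 5895664/27225) = 1/(47903839/27225) = 27225/47903839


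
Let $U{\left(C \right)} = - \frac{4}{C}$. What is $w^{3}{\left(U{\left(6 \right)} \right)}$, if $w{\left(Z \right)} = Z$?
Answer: $- \frac{8}{27} \approx -0.2963$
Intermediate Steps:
$w^{3}{\left(U{\left(6 \right)} \right)} = \left(- \frac{4}{6}\right)^{3} = \left(\left(-4\right) \frac{1}{6}\right)^{3} = \left(- \frac{2}{3}\right)^{3} = - \frac{8}{27}$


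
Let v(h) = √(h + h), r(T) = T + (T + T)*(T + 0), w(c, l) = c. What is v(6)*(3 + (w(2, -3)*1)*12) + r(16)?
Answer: 528 + 54*√3 ≈ 621.53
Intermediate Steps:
r(T) = T + 2*T² (r(T) = T + (2*T)*T = T + 2*T²)
v(h) = √2*√h (v(h) = √(2*h) = √2*√h)
v(6)*(3 + (w(2, -3)*1)*12) + r(16) = (√2*√6)*(3 + (2*1)*12) + 16*(1 + 2*16) = (2*√3)*(3 + 2*12) + 16*(1 + 32) = (2*√3)*(3 + 24) + 16*33 = (2*√3)*27 + 528 = 54*√3 + 528 = 528 + 54*√3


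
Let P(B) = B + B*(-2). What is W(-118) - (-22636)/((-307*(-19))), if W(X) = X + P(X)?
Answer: 22636/5833 ≈ 3.8807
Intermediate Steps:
P(B) = -B (P(B) = B - 2*B = -B)
W(X) = 0 (W(X) = X - X = 0)
W(-118) - (-22636)/((-307*(-19))) = 0 - (-22636)/((-307*(-19))) = 0 - (-22636)/5833 = 0 - 1*(-22636/5833) = 0 + 22636/5833 = 22636/5833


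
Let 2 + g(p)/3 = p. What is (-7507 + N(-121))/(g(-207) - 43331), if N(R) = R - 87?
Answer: 7715/43958 ≈ 0.17551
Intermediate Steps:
g(p) = -6 + 3*p
N(R) = -87 + R
(-7507 + N(-121))/(g(-207) - 43331) = (-7507 + (-87 - 121))/((-6 + 3*(-207)) - 43331) = (-7507 - 208)/((-6 - 621) - 43331) = -7715/(-627 - 43331) = -7715/(-43958) = -7715*(-1/43958) = 7715/43958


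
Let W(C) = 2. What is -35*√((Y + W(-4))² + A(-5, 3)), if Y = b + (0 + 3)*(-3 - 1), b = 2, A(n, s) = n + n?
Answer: -105*√6 ≈ -257.20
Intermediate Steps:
A(n, s) = 2*n
Y = -10 (Y = 2 + (0 + 3)*(-3 - 1) = 2 + 3*(-4) = 2 - 12 = -10)
-35*√((Y + W(-4))² + A(-5, 3)) = -35*√((-10 + 2)² + 2*(-5)) = -35*√((-8)² - 10) = -35*√(64 - 10) = -105*√6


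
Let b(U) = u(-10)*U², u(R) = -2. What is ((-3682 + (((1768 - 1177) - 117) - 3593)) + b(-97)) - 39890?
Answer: -65509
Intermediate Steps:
b(U) = -2*U²
((-3682 + (((1768 - 1177) - 117) - 3593)) + b(-97)) - 39890 = ((-3682 + (((1768 - 1177) - 117) - 3593)) - 2*(-97)²) - 39890 = ((-3682 + ((591 - 117) - 3593)) - 2*9409) - 39890 = ((-3682 + (474 - 3593)) - 18818) - 39890 = ((-3682 - 3119) - 18818) - 39890 = (-6801 - 18818) - 39890 = -25619 - 39890 = -65509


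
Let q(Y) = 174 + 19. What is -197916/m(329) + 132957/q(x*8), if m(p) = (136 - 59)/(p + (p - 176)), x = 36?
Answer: -18401096127/14861 ≈ -1.2382e+6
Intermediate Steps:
m(p) = 77/(-176 + 2*p) (m(p) = 77/(p + (-176 + p)) = 77/(-176 + 2*p))
q(Y) = 193
-197916/m(329) + 132957/q(x*8) = -197916/(77/(2*(-88 + 329))) + 132957/193 = -197916/((77/2)/241) + 132957*(1/193) = -197916/((77/2)*(1/241)) + 132957/193 = -197916/77/482 + 132957/193 = -197916*482/77 + 132957/193 = -95395512/77 + 132957/193 = -18401096127/14861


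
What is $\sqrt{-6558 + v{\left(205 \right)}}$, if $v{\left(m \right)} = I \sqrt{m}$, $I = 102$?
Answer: $\sqrt{-6558 + 102 \sqrt{205}} \approx 71.397 i$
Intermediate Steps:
$v{\left(m \right)} = 102 \sqrt{m}$
$\sqrt{-6558 + v{\left(205 \right)}} = \sqrt{-6558 + 102 \sqrt{205}}$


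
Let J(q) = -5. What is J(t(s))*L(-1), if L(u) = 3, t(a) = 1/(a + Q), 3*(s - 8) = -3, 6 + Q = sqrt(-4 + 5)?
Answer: -15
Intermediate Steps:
Q = -5 (Q = -6 + sqrt(-4 + 5) = -6 + sqrt(1) = -6 + 1 = -5)
s = 7 (s = 8 + (1/3)*(-3) = 8 - 1 = 7)
t(a) = 1/(-5 + a) (t(a) = 1/(a - 5) = 1/(-5 + a))
J(t(s))*L(-1) = -5*3 = -15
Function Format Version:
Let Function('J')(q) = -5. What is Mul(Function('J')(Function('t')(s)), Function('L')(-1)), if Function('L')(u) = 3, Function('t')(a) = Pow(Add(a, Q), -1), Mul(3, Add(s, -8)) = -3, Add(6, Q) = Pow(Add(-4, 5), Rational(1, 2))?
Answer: -15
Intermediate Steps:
Q = -5 (Q = Add(-6, Pow(Add(-4, 5), Rational(1, 2))) = Add(-6, Pow(1, Rational(1, 2))) = Add(-6, 1) = -5)
s = 7 (s = Add(8, Mul(Rational(1, 3), -3)) = Add(8, -1) = 7)
Function('t')(a) = Pow(Add(-5, a), -1) (Function('t')(a) = Pow(Add(a, -5), -1) = Pow(Add(-5, a), -1))
Mul(Function('J')(Function('t')(s)), Function('L')(-1)) = Mul(-5, 3) = -15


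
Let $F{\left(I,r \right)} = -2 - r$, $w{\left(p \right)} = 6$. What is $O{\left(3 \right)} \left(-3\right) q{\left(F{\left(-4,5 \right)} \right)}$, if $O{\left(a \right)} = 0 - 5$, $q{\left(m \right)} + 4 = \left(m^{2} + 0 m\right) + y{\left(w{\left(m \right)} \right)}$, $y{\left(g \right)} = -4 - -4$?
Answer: $675$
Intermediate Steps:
$y{\left(g \right)} = 0$ ($y{\left(g \right)} = -4 + 4 = 0$)
$q{\left(m \right)} = -4 + m^{2}$ ($q{\left(m \right)} = -4 + \left(\left(m^{2} + 0 m\right) + 0\right) = -4 + \left(\left(m^{2} + 0\right) + 0\right) = -4 + \left(m^{2} + 0\right) = -4 + m^{2}$)
$O{\left(a \right)} = -5$ ($O{\left(a \right)} = 0 - 5 = -5$)
$O{\left(3 \right)} \left(-3\right) q{\left(F{\left(-4,5 \right)} \right)} = \left(-5\right) \left(-3\right) \left(-4 + \left(-2 - 5\right)^{2}\right) = 15 \left(-4 + \left(-2 - 5\right)^{2}\right) = 15 \left(-4 + \left(-7\right)^{2}\right) = 15 \left(-4 + 49\right) = 15 \cdot 45 = 675$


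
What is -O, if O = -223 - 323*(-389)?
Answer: -125424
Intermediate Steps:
O = 125424 (O = -223 + 125647 = 125424)
-O = -1*125424 = -125424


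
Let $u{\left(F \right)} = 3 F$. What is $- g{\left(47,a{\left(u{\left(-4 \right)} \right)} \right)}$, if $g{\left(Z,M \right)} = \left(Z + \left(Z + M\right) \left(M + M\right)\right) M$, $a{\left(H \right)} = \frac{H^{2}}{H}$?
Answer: $-9516$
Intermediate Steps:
$a{\left(H \right)} = H$
$g{\left(Z,M \right)} = M \left(Z + 2 M \left(M + Z\right)\right)$ ($g{\left(Z,M \right)} = \left(Z + \left(M + Z\right) 2 M\right) M = \left(Z + 2 M \left(M + Z\right)\right) M = M \left(Z + 2 M \left(M + Z\right)\right)$)
$- g{\left(47,a{\left(u{\left(-4 \right)} \right)} \right)} = - 3 \left(-4\right) \left(47 + 2 \left(3 \left(-4\right)\right)^{2} + 2 \cdot 3 \left(-4\right) 47\right) = - \left(-12\right) \left(47 + 2 \left(-12\right)^{2} + 2 \left(-12\right) 47\right) = - \left(-12\right) \left(47 + 2 \cdot 144 - 1128\right) = - \left(-12\right) \left(47 + 288 - 1128\right) = - \left(-12\right) \left(-793\right) = \left(-1\right) 9516 = -9516$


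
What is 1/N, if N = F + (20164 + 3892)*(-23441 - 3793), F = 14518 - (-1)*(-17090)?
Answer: -1/655143676 ≈ -1.5264e-9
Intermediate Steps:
F = -2572 (F = 14518 - 1*17090 = 14518 - 17090 = -2572)
N = -655143676 (N = -2572 + (20164 + 3892)*(-23441 - 3793) = -2572 + 24056*(-27234) = -2572 - 655141104 = -655143676)
1/N = 1/(-655143676) = -1/655143676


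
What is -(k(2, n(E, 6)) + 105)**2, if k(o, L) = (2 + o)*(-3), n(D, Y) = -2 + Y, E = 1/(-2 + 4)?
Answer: -8649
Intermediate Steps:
E = 1/2 ≈ 0.50000
k(o, L) = -6 - 3*o
-(k(2, n(E, 6)) + 105)**2 = -((-6 - 3*2) + 105)**2 = -((-6 - 6) + 105)**2 = -(-12 + 105)**2 = -1*93**2 = -1*8649 = -8649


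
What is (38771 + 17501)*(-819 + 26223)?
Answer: 1429533888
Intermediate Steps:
(38771 + 17501)*(-819 + 26223) = 56272*25404 = 1429533888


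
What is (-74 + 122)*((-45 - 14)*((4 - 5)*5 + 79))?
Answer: -209568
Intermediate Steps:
(-74 + 122)*((-45 - 14)*((4 - 5)*5 + 79)) = 48*(-59*(-1*5 + 79)) = 48*(-59*(-5 + 79)) = 48*(-59*74) = 48*(-4366) = -209568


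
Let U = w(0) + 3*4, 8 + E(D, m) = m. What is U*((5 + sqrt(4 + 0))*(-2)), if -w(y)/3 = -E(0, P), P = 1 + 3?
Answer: 0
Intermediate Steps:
P = 4
E(D, m) = -8 + m
w(y) = -12 (w(y) = -(-3)*(-8 + 4) = -(-3)*(-4) = -3*4 = -12)
U = 0 (U = -12 + 3*4 = -12 + 12 = 0)
U*((5 + sqrt(4 + 0))*(-2)) = 0*((5 + sqrt(4 + 0))*(-2)) = 0*((5 + sqrt(4))*(-2)) = 0*((5 + 2)*(-2)) = 0*(7*(-2)) = 0*(-14) = 0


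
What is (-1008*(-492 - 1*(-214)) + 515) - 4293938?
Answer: -4013199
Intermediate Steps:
(-1008*(-492 - 1*(-214)) + 515) - 4293938 = (-1008*(-492 + 214) + 515) - 4293938 = (-1008*(-278) + 515) - 4293938 = (280224 + 515) - 4293938 = 280739 - 4293938 = -4013199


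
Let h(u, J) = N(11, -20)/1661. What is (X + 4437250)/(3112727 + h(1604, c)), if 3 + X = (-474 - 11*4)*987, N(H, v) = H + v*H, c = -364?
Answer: 592823131/470021758 ≈ 1.2613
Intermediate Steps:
N(H, v) = H + H*v
h(u, J) = -19/151 (h(u, J) = (11*(1 - 20))/1661 = (11*(-19))*(1/1661) = -209*1/1661 = -19/151)
X = -511269 (X = -3 + (-474 - 11*4)*987 = -3 + (-474 - 44)*987 = -3 - 518*987 = -3 - 511266 = -511269)
(X + 4437250)/(3112727 + h(1604, c)) = (-511269 + 4437250)/(3112727 - 19/151) = 3925981/(470021758/151) = 3925981*(151/470021758) = 592823131/470021758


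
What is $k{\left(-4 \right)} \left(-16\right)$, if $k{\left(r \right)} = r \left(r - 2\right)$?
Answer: $-384$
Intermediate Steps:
$k{\left(r \right)} = r \left(-2 + r\right)$
$k{\left(-4 \right)} \left(-16\right) = - 4 \left(-2 - 4\right) \left(-16\right) = \left(-4\right) \left(-6\right) \left(-16\right) = 24 \left(-16\right) = -384$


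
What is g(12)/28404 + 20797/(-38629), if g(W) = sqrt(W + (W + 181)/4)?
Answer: -20797/38629 + sqrt(241)/56808 ≈ -0.53811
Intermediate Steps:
g(W) = sqrt(181/4 + 5*W/4) (g(W) = sqrt(W + (181 + W)*(1/4)) = sqrt(W + (181/4 + W/4)) = sqrt(181/4 + 5*W/4))
g(12)/28404 + 20797/(-38629) = (sqrt(181 + 5*12)/2)/28404 + 20797/(-38629) = (sqrt(181 + 60)/2)*(1/28404) + 20797*(-1/38629) = (sqrt(241)/2)*(1/28404) - 20797/38629 = sqrt(241)/56808 - 20797/38629 = -20797/38629 + sqrt(241)/56808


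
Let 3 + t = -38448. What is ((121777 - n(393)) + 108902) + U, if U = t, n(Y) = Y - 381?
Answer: 192216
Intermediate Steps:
n(Y) = -381 + Y
t = -38451 (t = -3 - 38448 = -38451)
U = -38451
((121777 - n(393)) + 108902) + U = ((121777 - (-381 + 393)) + 108902) - 38451 = ((121777 - 1*12) + 108902) - 38451 = ((121777 - 12) + 108902) - 38451 = (121765 + 108902) - 38451 = 230667 - 38451 = 192216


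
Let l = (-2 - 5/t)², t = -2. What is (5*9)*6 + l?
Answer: 1081/4 ≈ 270.25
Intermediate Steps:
l = ¼ (l = (-2 - 5/(-2))² = (-2 - 5*(-½))² = (-2 + 5/2)² = (½)² = ¼ ≈ 0.25000)
(5*9)*6 + l = (5*9)*6 + ¼ = 45*6 + ¼ = 270 + ¼ = 1081/4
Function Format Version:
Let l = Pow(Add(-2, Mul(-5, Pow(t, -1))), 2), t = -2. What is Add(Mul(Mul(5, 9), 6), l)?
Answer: Rational(1081, 4) ≈ 270.25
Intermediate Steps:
l = Rational(1, 4) (l = Pow(Add(-2, Mul(-5, Pow(-2, -1))), 2) = Pow(Add(-2, Mul(-5, Rational(-1, 2))), 2) = Pow(Add(-2, Rational(5, 2)), 2) = Pow(Rational(1, 2), 2) = Rational(1, 4) ≈ 0.25000)
Add(Mul(Mul(5, 9), 6), l) = Add(Mul(Mul(5, 9), 6), Rational(1, 4)) = Add(Mul(45, 6), Rational(1, 4)) = Add(270, Rational(1, 4)) = Rational(1081, 4)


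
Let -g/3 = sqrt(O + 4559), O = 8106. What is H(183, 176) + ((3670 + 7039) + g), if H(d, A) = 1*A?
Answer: 10885 - 3*sqrt(12665) ≈ 10547.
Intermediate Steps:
g = -3*sqrt(12665) (g = -3*sqrt(8106 + 4559) = -3*sqrt(12665) ≈ -337.62)
H(d, A) = A
H(183, 176) + ((3670 + 7039) + g) = 176 + ((3670 + 7039) - 3*sqrt(12665)) = 176 + (10709 - 3*sqrt(12665)) = 10885 - 3*sqrt(12665)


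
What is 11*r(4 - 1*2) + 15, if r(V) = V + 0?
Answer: 37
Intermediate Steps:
r(V) = V
11*r(4 - 1*2) + 15 = 11*(4 - 1*2) + 15 = 11*(4 - 2) + 15 = 11*2 + 15 = 22 + 15 = 37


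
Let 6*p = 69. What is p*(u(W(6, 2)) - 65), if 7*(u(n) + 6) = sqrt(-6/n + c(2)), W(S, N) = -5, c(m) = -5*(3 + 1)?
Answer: -1633/2 + 23*I*sqrt(470)/70 ≈ -816.5 + 7.1233*I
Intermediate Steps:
c(m) = -20 (c(m) = -5*4 = -20)
p = 23/2 (p = (1/6)*69 = 23/2 ≈ 11.500)
u(n) = -6 + sqrt(-20 - 6/n)/7 (u(n) = -6 + sqrt(-6/n - 20)/7 = -6 + sqrt(-20 - 6/n)/7)
p*(u(W(6, 2)) - 65) = 23*((-6 + sqrt(-20 - 6/(-5))/7) - 65)/2 = 23*((-6 + sqrt(-20 - 6*(-1/5))/7) - 65)/2 = 23*((-6 + sqrt(-20 + 6/5)/7) - 65)/2 = 23*((-6 + sqrt(-94/5)/7) - 65)/2 = 23*((-6 + (I*sqrt(470)/5)/7) - 65)/2 = 23*((-6 + I*sqrt(470)/35) - 65)/2 = 23*(-71 + I*sqrt(470)/35)/2 = -1633/2 + 23*I*sqrt(470)/70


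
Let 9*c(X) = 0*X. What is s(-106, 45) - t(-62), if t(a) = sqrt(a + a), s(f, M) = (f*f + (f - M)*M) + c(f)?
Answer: 4441 - 2*I*sqrt(31) ≈ 4441.0 - 11.136*I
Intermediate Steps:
c(X) = 0 (c(X) = (0*X)/9 = (1/9)*0 = 0)
s(f, M) = f**2 + M*(f - M) (s(f, M) = (f*f + (f - M)*M) + 0 = (f**2 + M*(f - M)) + 0 = f**2 + M*(f - M))
t(a) = sqrt(2)*sqrt(a) (t(a) = sqrt(2*a) = sqrt(2)*sqrt(a))
s(-106, 45) - t(-62) = ((-106)**2 - 1*45**2 + 45*(-106)) - sqrt(2)*sqrt(-62) = (11236 - 1*2025 - 4770) - sqrt(2)*I*sqrt(62) = (11236 - 2025 - 4770) - 2*I*sqrt(31) = 4441 - 2*I*sqrt(31)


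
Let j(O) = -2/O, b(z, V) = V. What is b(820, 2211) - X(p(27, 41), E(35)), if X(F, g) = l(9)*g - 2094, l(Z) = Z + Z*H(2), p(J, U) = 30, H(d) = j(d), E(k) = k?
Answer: 4305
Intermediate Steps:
H(d) = -2/d
l(Z) = 0 (l(Z) = Z + Z*(-2/2) = Z + Z*(-2*½) = Z + Z*(-1) = Z - Z = 0)
X(F, g) = -2094 (X(F, g) = 0*g - 2094 = 0 - 2094 = -2094)
b(820, 2211) - X(p(27, 41), E(35)) = 2211 - 1*(-2094) = 2211 + 2094 = 4305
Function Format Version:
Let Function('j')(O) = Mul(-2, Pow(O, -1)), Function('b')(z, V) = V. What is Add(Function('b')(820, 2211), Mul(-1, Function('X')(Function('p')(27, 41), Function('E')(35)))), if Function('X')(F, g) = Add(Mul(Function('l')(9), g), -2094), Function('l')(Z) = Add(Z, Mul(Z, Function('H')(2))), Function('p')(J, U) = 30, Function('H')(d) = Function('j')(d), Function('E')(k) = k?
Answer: 4305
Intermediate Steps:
Function('H')(d) = Mul(-2, Pow(d, -1))
Function('l')(Z) = 0 (Function('l')(Z) = Add(Z, Mul(Z, Mul(-2, Pow(2, -1)))) = Add(Z, Mul(Z, Mul(-2, Rational(1, 2)))) = Add(Z, Mul(Z, -1)) = Add(Z, Mul(-1, Z)) = 0)
Function('X')(F, g) = -2094 (Function('X')(F, g) = Add(Mul(0, g), -2094) = Add(0, -2094) = -2094)
Add(Function('b')(820, 2211), Mul(-1, Function('X')(Function('p')(27, 41), Function('E')(35)))) = Add(2211, Mul(-1, -2094)) = Add(2211, 2094) = 4305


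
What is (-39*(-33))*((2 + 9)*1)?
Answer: 14157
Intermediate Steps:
(-39*(-33))*((2 + 9)*1) = 1287*(11*1) = 1287*11 = 14157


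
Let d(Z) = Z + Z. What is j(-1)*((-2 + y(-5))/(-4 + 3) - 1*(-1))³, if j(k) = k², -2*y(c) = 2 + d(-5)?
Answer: -1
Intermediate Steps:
d(Z) = 2*Z
y(c) = 4 (y(c) = -(2 + 2*(-5))/2 = -(2 - 10)/2 = -½*(-8) = 4)
j(-1)*((-2 + y(-5))/(-4 + 3) - 1*(-1))³ = (-1)²*((-2 + 4)/(-4 + 3) - 1*(-1))³ = 1*(2/(-1) + 1)³ = 1*(2*(-1) + 1)³ = 1*(-2 + 1)³ = 1*(-1)³ = 1*(-1) = -1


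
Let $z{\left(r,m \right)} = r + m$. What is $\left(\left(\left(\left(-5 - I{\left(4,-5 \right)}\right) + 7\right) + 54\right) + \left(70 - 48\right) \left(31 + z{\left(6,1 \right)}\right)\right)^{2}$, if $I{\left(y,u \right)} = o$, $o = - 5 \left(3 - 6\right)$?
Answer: $769129$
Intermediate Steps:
$o = 15$ ($o = - 5 \left(3 - 6\right) = \left(-5\right) \left(-3\right) = 15$)
$I{\left(y,u \right)} = 15$
$z{\left(r,m \right)} = m + r$
$\left(\left(\left(\left(-5 - I{\left(4,-5 \right)}\right) + 7\right) + 54\right) + \left(70 - 48\right) \left(31 + z{\left(6,1 \right)}\right)\right)^{2} = \left(\left(\left(\left(-5 - 15\right) + 7\right) + 54\right) + \left(70 - 48\right) \left(31 + \left(1 + 6\right)\right)\right)^{2} = \left(\left(\left(\left(-5 - 15\right) + 7\right) + 54\right) + 22 \left(31 + 7\right)\right)^{2} = \left(\left(\left(-20 + 7\right) + 54\right) + 22 \cdot 38\right)^{2} = \left(\left(-13 + 54\right) + 836\right)^{2} = \left(41 + 836\right)^{2} = 877^{2} = 769129$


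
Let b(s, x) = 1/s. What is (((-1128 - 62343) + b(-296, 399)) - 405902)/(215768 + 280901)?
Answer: -138934409/147014024 ≈ -0.94504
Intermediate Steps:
(((-1128 - 62343) + b(-296, 399)) - 405902)/(215768 + 280901) = (((-1128 - 62343) + 1/(-296)) - 405902)/(215768 + 280901) = ((-63471 - 1/296) - 405902)/496669 = (-18787417/296 - 405902)*(1/496669) = -138934409/296*1/496669 = -138934409/147014024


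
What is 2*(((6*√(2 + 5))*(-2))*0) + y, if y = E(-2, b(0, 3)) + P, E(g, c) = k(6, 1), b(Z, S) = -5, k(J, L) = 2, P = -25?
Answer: -23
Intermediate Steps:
E(g, c) = 2
y = -23 (y = 2 - 25 = -23)
2*(((6*√(2 + 5))*(-2))*0) + y = 2*(((6*√(2 + 5))*(-2))*0) - 23 = 2*(((6*√7)*(-2))*0) - 23 = 2*(-12*√7*0) - 23 = 2*0 - 23 = 0 - 23 = -23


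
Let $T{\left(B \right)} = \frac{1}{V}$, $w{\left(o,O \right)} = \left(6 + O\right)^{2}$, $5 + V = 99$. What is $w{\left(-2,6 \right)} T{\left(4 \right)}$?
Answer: $\frac{72}{47} \approx 1.5319$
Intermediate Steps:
$V = 94$ ($V = -5 + 99 = 94$)
$T{\left(B \right)} = \frac{1}{94}$
$w{\left(-2,6 \right)} T{\left(4 \right)} = \left(6 + 6\right)^{2} \cdot \frac{1}{94} = 12^{2} \cdot \frac{1}{94} = 144 \cdot \frac{1}{94} = \frac{72}{47}$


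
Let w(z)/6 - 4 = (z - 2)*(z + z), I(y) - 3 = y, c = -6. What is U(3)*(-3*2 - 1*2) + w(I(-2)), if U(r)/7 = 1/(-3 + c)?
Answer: 164/9 ≈ 18.222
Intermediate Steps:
I(y) = 3 + y
w(z) = 24 + 12*z*(-2 + z) (w(z) = 24 + 6*((z - 2)*(z + z)) = 24 + 6*((-2 + z)*(2*z)) = 24 + 6*(2*z*(-2 + z)) = 24 + 12*z*(-2 + z))
U(r) = -7/9 (U(r) = 7/(-3 - 6) = 7/(-9) = 7*(-⅑) = -7/9)
U(3)*(-3*2 - 1*2) + w(I(-2)) = -7*(-3*2 - 1*2)/9 + (24 - 24*(3 - 2) + 12*(3 - 2)²) = -7*(-6 - 2)/9 + (24 - 24*1 + 12*1²) = -7/9*(-8) + (24 - 24 + 12*1) = 56/9 + (24 - 24 + 12) = 56/9 + 12 = 164/9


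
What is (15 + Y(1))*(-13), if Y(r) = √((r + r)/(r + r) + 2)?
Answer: -195 - 13*√3 ≈ -217.52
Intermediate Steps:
Y(r) = √3 (Y(r) = √((2*r)/((2*r)) + 2) = √((2*r)*(1/(2*r)) + 2) = √(1 + 2) = √3)
(15 + Y(1))*(-13) = (15 + √3)*(-13) = -195 - 13*√3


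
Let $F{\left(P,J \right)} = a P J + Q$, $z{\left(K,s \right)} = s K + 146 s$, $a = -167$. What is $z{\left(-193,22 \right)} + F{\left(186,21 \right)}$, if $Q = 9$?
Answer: $-653327$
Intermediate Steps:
$z{\left(K,s \right)} = 146 s + K s$ ($z{\left(K,s \right)} = K s + 146 s = 146 s + K s$)
$F{\left(P,J \right)} = 9 - 167 J P$ ($F{\left(P,J \right)} = - 167 P J + 9 = - 167 J P + 9 = 9 - 167 J P$)
$z{\left(-193,22 \right)} + F{\left(186,21 \right)} = 22 \left(146 - 193\right) + \left(9 - 3507 \cdot 186\right) = 22 \left(-47\right) + \left(9 - 652302\right) = -1034 - 652293 = -653327$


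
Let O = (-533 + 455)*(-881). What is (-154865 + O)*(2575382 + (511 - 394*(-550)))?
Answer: -240573509171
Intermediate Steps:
O = 68718 (O = -78*(-881) = 68718)
(-154865 + O)*(2575382 + (511 - 394*(-550))) = (-154865 + 68718)*(2575382 + (511 - 394*(-550))) = -86147*(2575382 + (511 + 216700)) = -86147*(2575382 + 217211) = -86147*2792593 = -240573509171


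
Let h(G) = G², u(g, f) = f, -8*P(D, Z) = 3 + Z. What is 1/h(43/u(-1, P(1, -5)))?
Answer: 1/29584 ≈ 3.3802e-5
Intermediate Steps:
P(D, Z) = -3/8 - Z/8 (P(D, Z) = -(3 + Z)/8 = -3/8 - Z/8)
1/h(43/u(-1, P(1, -5))) = 1/((43/(-3/8 - ⅛*(-5)))²) = 1/((43/(-3/8 + 5/8))²) = 1/((43/(¼))²) = 1/((43*4)²) = 1/(172²) = 1/29584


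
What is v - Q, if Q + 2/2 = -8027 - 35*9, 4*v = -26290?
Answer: 3541/2 ≈ 1770.5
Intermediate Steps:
v = -13145/2 (v = (1/4)*(-26290) = -13145/2 ≈ -6572.5)
Q = -8343 (Q = -1 + (-8027 - 35*9) = -1 + (-8027 - 315) = -1 - 8342 = -8343)
v - Q = -13145/2 - 1*(-8343) = -13145/2 + 8343 = 3541/2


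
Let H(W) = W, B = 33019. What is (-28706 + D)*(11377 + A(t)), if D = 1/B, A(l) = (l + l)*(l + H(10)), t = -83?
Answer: -22269580988435/33019 ≈ -6.7445e+8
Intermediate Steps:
A(l) = 2*l*(10 + l) (A(l) = (l + l)*(l + 10) = (2*l)*(10 + l) = 2*l*(10 + l))
D = 1/33019 ≈ 3.0286e-5
(-28706 + D)*(11377 + A(t)) = (-28706 + 1/33019)*(11377 + 2*(-83)*(10 - 83)) = -947843413*(11377 + 2*(-83)*(-73))/33019 = -947843413*(11377 + 12118)/33019 = -947843413/33019*23495 = -22269580988435/33019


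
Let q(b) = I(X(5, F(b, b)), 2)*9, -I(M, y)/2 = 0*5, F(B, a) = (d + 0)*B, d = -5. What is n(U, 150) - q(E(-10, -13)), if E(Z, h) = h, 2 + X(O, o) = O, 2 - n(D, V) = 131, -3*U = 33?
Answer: -129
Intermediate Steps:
U = -11 (U = -1/3*33 = -11)
F(B, a) = -5*B (F(B, a) = (-5 + 0)*B = -5*B)
n(D, V) = -129 (n(D, V) = 2 - 1*131 = 2 - 131 = -129)
X(O, o) = -2 + O
I(M, y) = 0 (I(M, y) = -0*5 = -2*0 = 0)
q(b) = 0 (q(b) = 0*9 = 0)
n(U, 150) - q(E(-10, -13)) = -129 - 1*0 = -129 + 0 = -129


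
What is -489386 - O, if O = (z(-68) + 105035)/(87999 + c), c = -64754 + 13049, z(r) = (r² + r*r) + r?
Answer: -17761889699/36294 ≈ -4.8939e+5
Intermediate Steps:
z(r) = r + 2*r² (z(r) = (r² + r²) + r = 2*r² + r = r + 2*r²)
c = -51705
O = 114215/36294 (O = (-68*(1 + 2*(-68)) + 105035)/(87999 - 51705) = (-68*(1 - 136) + 105035)/36294 = (-68*(-135) + 105035)*(1/36294) = (9180 + 105035)*(1/36294) = 114215*(1/36294) = 114215/36294 ≈ 3.1469)
-489386 - O = -489386 - 1*114215/36294 = -489386 - 114215/36294 = -17761889699/36294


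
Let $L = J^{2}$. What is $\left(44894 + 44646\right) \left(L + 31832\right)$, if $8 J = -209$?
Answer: $\frac{46581595665}{16} \approx 2.9114 \cdot 10^{9}$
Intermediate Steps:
$J = - \frac{209}{8}$ ($J = \frac{1}{8} \left(-209\right) = - \frac{209}{8} \approx -26.125$)
$L = \frac{43681}{64}$ ($L = \left(- \frac{209}{8}\right)^{2} = \frac{43681}{64} \approx 682.52$)
$\left(44894 + 44646\right) \left(L + 31832\right) = \left(44894 + 44646\right) \left(\frac{43681}{64} + 31832\right) = 89540 \cdot \frac{2080929}{64} = \frac{46581595665}{16}$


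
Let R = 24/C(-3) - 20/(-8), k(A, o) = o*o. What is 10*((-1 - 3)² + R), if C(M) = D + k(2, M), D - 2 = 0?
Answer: 2275/11 ≈ 206.82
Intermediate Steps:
k(A, o) = o²
D = 2 (D = 2 + 0 = 2)
C(M) = 2 + M²
R = 103/22 (R = 24/(2 + (-3)²) - 20/(-8) = 24/(2 + 9) - 20*(-⅛) = 24/11 + 5/2 = 103/22 ≈ 4.6818)
10*((-1 - 3)² + R) = 10*((-1 - 3)² + 103/22) = 10*((-4)² + 103/22) = 10*(16 + 103/22) = 10*(455/22) = 2275/11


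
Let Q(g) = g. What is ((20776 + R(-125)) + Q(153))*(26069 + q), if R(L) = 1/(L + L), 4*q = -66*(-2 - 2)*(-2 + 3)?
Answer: 27348965523/50 ≈ 5.4698e+8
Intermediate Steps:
q = 66 (q = (-66*(-2 - 2)*(-2 + 3))/4 = (-(-264))/4 = (-66*(-4))/4 = (1/4)*264 = 66)
R(L) = 1/(2*L)
((20776 + R(-125)) + Q(153))*(26069 + q) = ((20776 + (1/2)/(-125)) + 153)*(26069 + 66) = ((20776 + (1/2)*(-1/125)) + 153)*26135 = ((20776 - 1/250) + 153)*26135 = (5193999/250 + 153)*26135 = (5232249/250)*26135 = 27348965523/50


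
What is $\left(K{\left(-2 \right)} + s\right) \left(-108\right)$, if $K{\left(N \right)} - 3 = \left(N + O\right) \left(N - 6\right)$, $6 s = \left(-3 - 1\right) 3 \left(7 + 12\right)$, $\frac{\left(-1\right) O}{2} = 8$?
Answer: $-11772$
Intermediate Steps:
$O = -16$ ($O = \left(-2\right) 8 = -16$)
$s = -38$ ($s = \frac{\left(-3 - 1\right) 3 \left(7 + 12\right)}{6} = \frac{\left(-4\right) 3 \cdot 19}{6} = \frac{\left(-12\right) 19}{6} = \frac{1}{6} \left(-228\right) = -38$)
$K{\left(N \right)} = 3 + \left(-16 + N\right) \left(-6 + N\right)$ ($K{\left(N \right)} = 3 + \left(N - 16\right) \left(N - 6\right) = 3 + \left(-16 + N\right) \left(-6 + N\right)$)
$\left(K{\left(-2 \right)} + s\right) \left(-108\right) = \left(\left(99 + \left(-2\right)^{2} - -44\right) - 38\right) \left(-108\right) = \left(\left(99 + 4 + 44\right) - 38\right) \left(-108\right) = \left(147 - 38\right) \left(-108\right) = 109 \left(-108\right) = -11772$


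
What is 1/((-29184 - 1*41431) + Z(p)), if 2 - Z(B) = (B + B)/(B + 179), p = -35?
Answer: -72/5084101 ≈ -1.4162e-5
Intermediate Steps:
Z(B) = 2 - 2*B/(179 + B) (Z(B) = 2 - (B + B)/(B + 179) = 2 - 2*B/(179 + B))
1/((-29184 - 1*41431) + Z(p)) = 1/((-29184 - 1*41431) + 358/(179 - 35)) = 1/((-29184 - 41431) + 358/144) = 1/(-70615 + 358*(1/144)) = 1/(-70615 + 179/72) = 1/(-5084101/72) = -72/5084101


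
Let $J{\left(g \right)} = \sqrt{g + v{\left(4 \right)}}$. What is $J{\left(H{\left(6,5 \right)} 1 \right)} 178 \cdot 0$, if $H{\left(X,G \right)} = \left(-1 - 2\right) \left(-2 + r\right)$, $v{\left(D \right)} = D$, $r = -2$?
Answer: $0$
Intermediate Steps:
$H{\left(X,G \right)} = 12$ ($H{\left(X,G \right)} = \left(-1 - 2\right) \left(-2 - 2\right) = \left(-3\right) \left(-4\right) = 12$)
$J{\left(g \right)} = \sqrt{4 + g}$ ($J{\left(g \right)} = \sqrt{g + 4} = \sqrt{4 + g}$)
$J{\left(H{\left(6,5 \right)} 1 \right)} 178 \cdot 0 = \sqrt{4 + 12 \cdot 1} \cdot 178 \cdot 0 = \sqrt{4 + 12} \cdot 0 = \sqrt{16} \cdot 0 = 4 \cdot 0 = 0$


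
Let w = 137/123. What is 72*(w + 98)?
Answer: 292584/41 ≈ 7136.2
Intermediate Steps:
w = 137/123 (w = 137*(1/123) = 137/123 ≈ 1.1138)
72*(w + 98) = 72*(137/123 + 98) = 72*(12191/123) = 292584/41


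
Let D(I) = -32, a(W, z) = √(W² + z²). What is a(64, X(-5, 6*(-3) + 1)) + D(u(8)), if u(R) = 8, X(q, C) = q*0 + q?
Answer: -32 + √4121 ≈ 32.195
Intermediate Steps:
X(q, C) = q (X(q, C) = 0 + q = q)
a(64, X(-5, 6*(-3) + 1)) + D(u(8)) = √(64² + (-5)²) - 32 = √(4096 + 25) - 32 = √4121 - 32 = -32 + √4121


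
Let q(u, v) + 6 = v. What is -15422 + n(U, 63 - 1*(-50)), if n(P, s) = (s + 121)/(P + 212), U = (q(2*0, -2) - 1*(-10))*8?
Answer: -585997/38 ≈ -15421.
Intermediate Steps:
q(u, v) = -6 + v
U = 16 (U = ((-6 - 2) - 1*(-10))*8 = (-8 + 10)*8 = 2*8 = 16)
n(P, s) = (121 + s)/(212 + P)
-15422 + n(U, 63 - 1*(-50)) = -15422 + (121 + (63 - 1*(-50)))/(212 + 16) = -15422 + (121 + (63 + 50))/228 = -15422 + (121 + 113)/228 = -15422 + (1/228)*234 = -15422 + 39/38 = -585997/38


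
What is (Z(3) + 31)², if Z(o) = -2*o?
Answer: 625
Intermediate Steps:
(Z(3) + 31)² = (-2*3 + 31)² = (-6 + 31)² = 25² = 625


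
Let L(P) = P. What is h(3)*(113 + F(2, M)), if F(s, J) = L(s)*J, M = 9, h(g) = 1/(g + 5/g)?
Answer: 393/14 ≈ 28.071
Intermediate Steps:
F(s, J) = J*s (F(s, J) = s*J = J*s)
h(3)*(113 + F(2, M)) = (3/(5 + 3²))*(113 + 9*2) = (3/(5 + 9))*(113 + 18) = (3/14)*131 = 393/14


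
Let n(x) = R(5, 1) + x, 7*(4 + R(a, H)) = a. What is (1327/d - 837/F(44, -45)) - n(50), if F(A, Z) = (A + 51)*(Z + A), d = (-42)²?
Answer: -6225847/167580 ≈ -37.151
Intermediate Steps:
R(a, H) = -4 + a/7
d = 1764
F(A, Z) = (51 + A)*(A + Z)
n(x) = -23/7 + x (n(x) = (-4 + (⅐)*5) + x = (-4 + 5/7) + x = -23/7 + x)
(1327/d - 837/F(44, -45)) - n(50) = (1327/1764 - 837/(44² + 51*44 + 51*(-45) + 44*(-45))) - (-23/7 + 50) = (1327*(1/1764) - 837/(1936 + 2244 - 2295 - 1980)) - 1*327/7 = (1327/1764 - 837/(-95)) - 327/7 = (1327/1764 - 837*(-1/95)) - 327/7 = (1327/1764 + 837/95) - 327/7 = 1602533/167580 - 327/7 = -6225847/167580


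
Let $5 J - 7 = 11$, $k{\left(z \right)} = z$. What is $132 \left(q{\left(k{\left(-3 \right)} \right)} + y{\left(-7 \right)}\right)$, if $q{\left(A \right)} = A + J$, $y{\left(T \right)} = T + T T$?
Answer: $\frac{28116}{5} \approx 5623.2$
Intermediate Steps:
$y{\left(T \right)} = T + T^{2}$
$J = \frac{18}{5}$ ($J = \frac{7}{5} + \frac{1}{5} \cdot 11 = \frac{7}{5} + \frac{11}{5} = \frac{18}{5} \approx 3.6$)
$q{\left(A \right)} = \frac{18}{5} + A$ ($q{\left(A \right)} = A + \frac{18}{5} = \frac{18}{5} + A$)
$132 \left(q{\left(k{\left(-3 \right)} \right)} + y{\left(-7 \right)}\right) = 132 \left(\left(\frac{18}{5} - 3\right) - 7 \left(1 - 7\right)\right) = 132 \left(\frac{3}{5} - -42\right) = 132 \left(\frac{3}{5} + 42\right) = 132 \cdot \frac{213}{5} = \frac{28116}{5}$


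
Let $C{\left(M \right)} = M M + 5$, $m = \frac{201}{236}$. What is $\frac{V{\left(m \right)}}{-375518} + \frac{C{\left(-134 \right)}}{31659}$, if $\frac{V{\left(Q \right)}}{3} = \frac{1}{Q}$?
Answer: $\frac{75314334657}{132755188709} \approx 0.56732$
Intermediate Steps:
$m = \frac{201}{236}$ ($m = 201 \cdot \frac{1}{236} = \frac{201}{236} \approx 0.8517$)
$C{\left(M \right)} = 5 + M^{2}$ ($C{\left(M \right)} = M^{2} + 5 = 5 + M^{2}$)
$V{\left(Q \right)} = \frac{3}{Q}$
$\frac{V{\left(m \right)}}{-375518} + \frac{C{\left(-134 \right)}}{31659} = \frac{3 \frac{1}{\frac{201}{236}}}{-375518} + \frac{5 + \left(-134\right)^{2}}{31659} = 3 \cdot \frac{236}{201} \left(- \frac{1}{375518}\right) + \left(5 + 17956\right) \frac{1}{31659} = \frac{236}{67} \left(- \frac{1}{375518}\right) + 17961 \cdot \frac{1}{31659} = - \frac{118}{12579853} + \frac{5987}{10553} = \frac{75314334657}{132755188709}$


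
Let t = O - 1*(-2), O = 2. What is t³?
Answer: 64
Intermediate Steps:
t = 4 (t = 2 - 1*(-2) = 2 + 2 = 4)
t³ = 4³ = 64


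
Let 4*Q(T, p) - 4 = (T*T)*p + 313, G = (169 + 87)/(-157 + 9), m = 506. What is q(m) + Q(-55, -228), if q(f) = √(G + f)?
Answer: -689383/4 + √690346/37 ≈ -1.7232e+5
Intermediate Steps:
G = -64/37 (G = 256/(-148) = 256*(-1/148) = -64/37 ≈ -1.7297)
Q(T, p) = 317/4 + p*T²/4 (Q(T, p) = 1 + ((T*T)*p + 313)/4 = 1 + (T²*p + 313)/4 = 1 + (p*T² + 313)/4 = 1 + (313 + p*T²)/4 = 1 + (313/4 + p*T²/4) = 317/4 + p*T²/4)
q(f) = √(-64/37 + f)
q(m) + Q(-55, -228) = √(-2368 + 1369*506)/37 + (317/4 + (¼)*(-228)*(-55)²) = √(-2368 + 692714)/37 + (317/4 + (¼)*(-228)*3025) = √690346/37 + (317/4 - 172425) = √690346/37 - 689383/4 = -689383/4 + √690346/37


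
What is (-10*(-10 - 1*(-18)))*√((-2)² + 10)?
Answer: -80*√14 ≈ -299.33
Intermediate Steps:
(-10*(-10 - 1*(-18)))*√((-2)² + 10) = (-10*(-10 + 18))*√(4 + 10) = (-10*8)*√14 = -80*√14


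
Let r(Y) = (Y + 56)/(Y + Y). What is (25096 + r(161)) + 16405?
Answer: 1909077/46 ≈ 41502.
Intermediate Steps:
r(Y) = (56 + Y)/(2*Y) (r(Y) = (56 + Y)/((2*Y)) = (56 + Y)*(1/(2*Y)) = (56 + Y)/(2*Y))
(25096 + r(161)) + 16405 = (25096 + (1/2)*(56 + 161)/161) + 16405 = (25096 + (1/2)*(1/161)*217) + 16405 = (25096 + 31/46) + 16405 = 1154447/46 + 16405 = 1909077/46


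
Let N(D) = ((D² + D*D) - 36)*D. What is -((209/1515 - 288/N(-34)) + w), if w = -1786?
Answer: 26171030473/14654595 ≈ 1785.9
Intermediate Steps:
N(D) = D*(-36 + 2*D²) (N(D) = ((D² + D²) - 36)*D = (2*D² - 36)*D = (-36 + 2*D²)*D = D*(-36 + 2*D²))
-((209/1515 - 288/N(-34)) + w) = -((209/1515 - 288*(-1/(68*(-18 + (-34)²)))) - 1786) = -((209*(1/1515) - 288*(-1/(68*(-18 + 1156)))) - 1786) = -((209/1515 - 288/(2*(-34)*1138)) - 1786) = -((209/1515 - 288/(-77384)) - 1786) = -((209/1515 - 288*(-1/77384)) - 1786) = -((209/1515 + 36/9673) - 1786) = -(2076197/14654595 - 1786) = -1*(-26171030473/14654595) = 26171030473/14654595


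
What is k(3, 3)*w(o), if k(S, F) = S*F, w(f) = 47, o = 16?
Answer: 423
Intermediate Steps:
k(S, F) = F*S
k(3, 3)*w(o) = (3*3)*47 = 9*47 = 423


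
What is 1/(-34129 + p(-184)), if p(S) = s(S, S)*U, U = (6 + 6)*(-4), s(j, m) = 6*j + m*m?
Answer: -1/1606225 ≈ -6.2258e-7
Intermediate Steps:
s(j, m) = m² + 6*j (s(j, m) = 6*j + m² = m² + 6*j)
U = -48 (U = 12*(-4) = -48)
p(S) = -288*S - 48*S² (p(S) = (S² + 6*S)*(-48) = -288*S - 48*S²)
1/(-34129 + p(-184)) = 1/(-34129 + 48*(-184)*(-6 - 1*(-184))) = 1/(-34129 + 48*(-184)*(-6 + 184)) = 1/(-34129 + 48*(-184)*178) = 1/(-34129 - 1572096) = 1/(-1606225) = -1/1606225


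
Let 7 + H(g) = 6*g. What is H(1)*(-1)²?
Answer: -1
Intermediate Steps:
H(g) = -7 + 6*g
H(1)*(-1)² = (-7 + 6*1)*(-1)² = (-7 + 6)*1 = -1*1 = -1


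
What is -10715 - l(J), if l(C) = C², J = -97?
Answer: -20124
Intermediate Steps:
-10715 - l(J) = -10715 - 1*(-97)² = -10715 - 1*9409 = -10715 - 9409 = -20124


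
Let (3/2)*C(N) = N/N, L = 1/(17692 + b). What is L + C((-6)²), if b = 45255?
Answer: 125897/188841 ≈ 0.66668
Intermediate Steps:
L = 1/62947 (L = 1/(17692 + 45255) = 1/62947 ≈ 1.5886e-5)
C(N) = ⅔ (C(N) = 2*(N/N)/3 = (⅔)*1 = ⅔)
L + C((-6)²) = 1/62947 + ⅔ = 125897/188841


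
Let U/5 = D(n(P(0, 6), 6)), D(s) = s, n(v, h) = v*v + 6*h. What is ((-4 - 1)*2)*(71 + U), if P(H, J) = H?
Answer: -2510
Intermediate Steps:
n(v, h) = v**2 + 6*h
U = 180 (U = 5*(0**2 + 6*6) = 5*(0 + 36) = 5*36 = 180)
((-4 - 1)*2)*(71 + U) = ((-4 - 1)*2)*(71 + 180) = -5*2*251 = -10*251 = -2510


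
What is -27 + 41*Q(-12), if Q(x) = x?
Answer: -519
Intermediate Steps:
-27 + 41*Q(-12) = -27 + 41*(-12) = -27 - 492 = -519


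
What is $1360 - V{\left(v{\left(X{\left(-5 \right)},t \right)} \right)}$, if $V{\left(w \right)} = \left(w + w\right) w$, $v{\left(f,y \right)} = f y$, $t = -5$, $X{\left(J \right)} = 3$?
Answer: $910$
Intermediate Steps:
$V{\left(w \right)} = 2 w^{2}$ ($V{\left(w \right)} = 2 w w = 2 w^{2}$)
$1360 - V{\left(v{\left(X{\left(-5 \right)},t \right)} \right)} = 1360 - 2 \left(3 \left(-5\right)\right)^{2} = 1360 - 2 \left(-15\right)^{2} = 1360 - 2 \cdot 225 = 1360 - 450 = 910$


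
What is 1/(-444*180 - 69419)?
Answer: -1/149339 ≈ -6.6962e-6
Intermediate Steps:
1/(-444*180 - 69419) = 1/(-79920 - 69419) = 1/(-149339) = -1/149339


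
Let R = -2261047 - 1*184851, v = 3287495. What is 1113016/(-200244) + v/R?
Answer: -845156189287/122444099778 ≈ -6.9024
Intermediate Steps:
R = -2445898 (R = -2261047 - 184851 = -2445898)
1113016/(-200244) + v/R = 1113016/(-200244) + 3287495/(-2445898) = 1113016*(-1/200244) + 3287495*(-1/2445898) = -278254/50061 - 3287495/2445898 = -845156189287/122444099778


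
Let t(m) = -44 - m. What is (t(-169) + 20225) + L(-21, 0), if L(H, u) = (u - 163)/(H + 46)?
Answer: 508587/25 ≈ 20343.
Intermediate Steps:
L(H, u) = (-163 + u)/(46 + H)
(t(-169) + 20225) + L(-21, 0) = ((-44 - 1*(-169)) + 20225) + (-163 + 0)/(46 - 21) = ((-44 + 169) + 20225) - 163/25 = (125 + 20225) + (1/25)*(-163) = 20350 - 163/25 = 508587/25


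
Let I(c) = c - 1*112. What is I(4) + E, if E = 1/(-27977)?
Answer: -3021517/27977 ≈ -108.00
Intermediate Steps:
I(c) = -112 + c (I(c) = c - 112 = -112 + c)
E = -1/27977 ≈ -3.5744e-5
I(4) + E = (-112 + 4) - 1/27977 = -108 - 1/27977 = -3021517/27977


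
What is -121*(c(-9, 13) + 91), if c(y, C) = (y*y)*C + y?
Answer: -137335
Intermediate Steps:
c(y, C) = y + C*y² (c(y, C) = y²*C + y = C*y² + y = y + C*y²)
-121*(c(-9, 13) + 91) = -121*(-9*(1 + 13*(-9)) + 91) = -121*(-9*(1 - 117) + 91) = -121*(-9*(-116) + 91) = -121*(1044 + 91) = -121*1135 = -137335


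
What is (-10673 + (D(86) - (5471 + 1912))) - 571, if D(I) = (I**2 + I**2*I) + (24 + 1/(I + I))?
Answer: 107474029/172 ≈ 6.2485e+5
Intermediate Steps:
D(I) = 24 + I**2 + I**3 + 1/(2*I) (D(I) = (I**2 + I**3) + (24 + 1/(2*I)) = 24 + I**2 + I**3 + 1/(2*I))
(-10673 + (D(86) - (5471 + 1912))) - 571 = (-10673 + ((24 + 86**2 + 86**3 + (1/2)/86) - (5471 + 1912))) - 571 = (-10673 + ((24 + 7396 + 636056 + (1/2)*(1/86)) - 1*7383)) - 571 = (-10673 + ((24 + 7396 + 636056 + 1/172) - 7383)) - 571 = (-10673 + (110677873/172 - 7383)) - 571 = (-10673 + 109407997/172) - 571 = 107572241/172 - 571 = 107474029/172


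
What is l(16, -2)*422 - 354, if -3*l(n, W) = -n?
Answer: 5690/3 ≈ 1896.7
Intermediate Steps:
l(n, W) = n/3 (l(n, W) = -(-1)*n/3 = n/3)
l(16, -2)*422 - 354 = ((1/3)*16)*422 - 354 = (16/3)*422 - 354 = 6752/3 - 354 = 5690/3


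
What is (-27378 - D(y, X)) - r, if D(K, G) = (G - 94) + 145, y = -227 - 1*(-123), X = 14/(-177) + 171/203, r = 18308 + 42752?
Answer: -3179525684/35931 ≈ -88490.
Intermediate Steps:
r = 61060
X = 27425/35931 (X = 14*(-1/177) + 171*(1/203) = -14/177 + 171/203 = 27425/35931 ≈ 0.76327)
y = -104 (y = -227 + 123 = -104)
D(K, G) = 51 + G (D(K, G) = (-94 + G) + 145 = 51 + G)
(-27378 - D(y, X)) - r = (-27378 - (51 + 27425/35931)) - 1*61060 = (-27378 - 1*1859906/35931) - 61060 = (-27378 - 1859906/35931) - 61060 = -985578824/35931 - 61060 = -3179525684/35931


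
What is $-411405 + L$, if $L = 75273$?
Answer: $-336132$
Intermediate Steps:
$-411405 + L = -411405 + 75273 = -336132$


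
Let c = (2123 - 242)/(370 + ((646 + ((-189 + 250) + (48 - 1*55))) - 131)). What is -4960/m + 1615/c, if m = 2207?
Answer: 58553555/72831 ≈ 803.96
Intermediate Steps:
c = 627/313 (c = 1881/(370 + ((646 + (61 + (48 - 55))) - 131)) = 1881/(370 + ((646 + (61 - 7)) - 131)) = 1881/(370 + ((646 + 54) - 131)) = 1881/(370 + (700 - 131)) = 1881/(370 + 569) = 1881/939 = 1881*(1/939) = 627/313 ≈ 2.0032)
-4960/m + 1615/c = -4960/2207 + 1615/(627/313) = -4960*1/2207 + 1615*(313/627) = -4960/2207 + 26605/33 = 58553555/72831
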